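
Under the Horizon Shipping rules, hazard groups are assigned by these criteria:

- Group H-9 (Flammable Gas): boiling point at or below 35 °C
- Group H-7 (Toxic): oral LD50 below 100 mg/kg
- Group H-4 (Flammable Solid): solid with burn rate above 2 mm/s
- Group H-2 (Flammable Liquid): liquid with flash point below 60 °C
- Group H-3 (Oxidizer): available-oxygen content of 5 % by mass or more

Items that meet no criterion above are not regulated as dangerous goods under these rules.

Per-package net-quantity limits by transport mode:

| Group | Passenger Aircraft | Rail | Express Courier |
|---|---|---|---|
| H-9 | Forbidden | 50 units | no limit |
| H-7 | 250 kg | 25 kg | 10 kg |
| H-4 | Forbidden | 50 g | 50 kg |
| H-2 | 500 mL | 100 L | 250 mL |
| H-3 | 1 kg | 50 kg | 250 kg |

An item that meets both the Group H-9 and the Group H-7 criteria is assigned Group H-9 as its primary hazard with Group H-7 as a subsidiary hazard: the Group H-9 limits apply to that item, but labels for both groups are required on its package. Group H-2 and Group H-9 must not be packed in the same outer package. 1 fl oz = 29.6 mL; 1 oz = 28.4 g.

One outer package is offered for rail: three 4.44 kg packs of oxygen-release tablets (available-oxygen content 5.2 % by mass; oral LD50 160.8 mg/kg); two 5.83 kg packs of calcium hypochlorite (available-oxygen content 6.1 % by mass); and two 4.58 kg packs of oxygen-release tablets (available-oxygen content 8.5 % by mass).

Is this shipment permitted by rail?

Yes

The oxygen-release tablets have available-oxygen content 5.2 % by mass, which is ≥ 5 % by mass, so they are Group H-3 (Oxidizer).
With available-oxygen content 6.1 % by mass (≥ 5 % by mass), the calcium hypochlorite falls in Group H-3.
Available-oxygen content 8.5 % by mass meets the Group H-3 criterion (Oxidizer), so the oxygen-release tablets are Group H-3.
Group H-3 net quantity: (three 4.44 kg packs = 13.32 kg) + (two 5.83 kg packs = 11.66 kg) + (two 4.58 kg packs = 9.16 kg) = 34.14 kg.
That is within the Group H-3 rail limit of 50 kg.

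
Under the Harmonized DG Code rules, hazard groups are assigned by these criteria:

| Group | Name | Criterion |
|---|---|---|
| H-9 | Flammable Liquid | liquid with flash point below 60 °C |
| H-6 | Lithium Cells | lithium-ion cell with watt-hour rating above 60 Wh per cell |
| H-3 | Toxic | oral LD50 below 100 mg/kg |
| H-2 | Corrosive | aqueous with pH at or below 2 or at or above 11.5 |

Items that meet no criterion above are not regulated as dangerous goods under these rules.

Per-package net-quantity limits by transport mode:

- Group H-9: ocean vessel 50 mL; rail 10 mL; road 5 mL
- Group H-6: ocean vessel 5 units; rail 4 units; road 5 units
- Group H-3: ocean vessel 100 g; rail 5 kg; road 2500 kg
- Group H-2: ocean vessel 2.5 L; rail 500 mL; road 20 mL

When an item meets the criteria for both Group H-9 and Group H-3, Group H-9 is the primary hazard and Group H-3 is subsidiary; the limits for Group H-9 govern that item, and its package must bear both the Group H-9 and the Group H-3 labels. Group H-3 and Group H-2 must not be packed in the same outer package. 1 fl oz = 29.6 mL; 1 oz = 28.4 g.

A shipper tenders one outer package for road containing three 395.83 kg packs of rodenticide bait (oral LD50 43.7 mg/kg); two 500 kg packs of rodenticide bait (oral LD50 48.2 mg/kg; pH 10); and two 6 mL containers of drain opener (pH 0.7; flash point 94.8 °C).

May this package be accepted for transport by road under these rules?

No

Oral LD50 43.7 mg/kg meets the Group H-3 criterion (Toxic), so the rodenticide bait is Group H-3.
The rodenticide bait has oral LD50 48.2 mg/kg, which is < 100 mg/kg, so it is Group H-3 (Toxic).
pH 0.7 meets the Group H-2 criterion (Corrosive), so the drain opener is Group H-2.
Group H-3 net quantity: (three 395.83 kg packs = 1187.49 kg) + (two 500 kg packs = 1000 kg) = 2187.49 kg.
2187.49 kg is within the road limit of 2500 kg for Group H-3.
Group H-2 quantity: two 6 mL containers = 12 mL.
12 mL is within the road limit of 20 mL for Group H-2.
Group H-3 and Group H-2 may not share an outer package.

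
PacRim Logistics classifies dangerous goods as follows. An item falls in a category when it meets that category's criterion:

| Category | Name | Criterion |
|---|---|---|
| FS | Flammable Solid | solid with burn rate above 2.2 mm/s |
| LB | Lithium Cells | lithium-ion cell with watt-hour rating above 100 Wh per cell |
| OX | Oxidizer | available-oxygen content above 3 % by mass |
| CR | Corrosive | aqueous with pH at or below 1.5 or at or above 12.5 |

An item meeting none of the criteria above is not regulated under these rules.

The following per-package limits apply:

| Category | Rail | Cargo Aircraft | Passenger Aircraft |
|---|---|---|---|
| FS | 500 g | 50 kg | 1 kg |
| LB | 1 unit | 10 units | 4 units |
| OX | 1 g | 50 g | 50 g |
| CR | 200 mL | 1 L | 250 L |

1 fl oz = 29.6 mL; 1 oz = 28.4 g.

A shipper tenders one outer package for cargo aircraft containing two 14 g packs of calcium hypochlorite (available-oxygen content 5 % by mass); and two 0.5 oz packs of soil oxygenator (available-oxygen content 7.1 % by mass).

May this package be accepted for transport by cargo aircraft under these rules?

With available-oxygen content 5 % by mass (> 3 % by mass), the calcium hypochlorite falls in Category OX.
Soil oxygenator: available-oxygen content 7.1 % by mass > 3 % by mass → Category OX (Oxidizer).
Total Category OX: (two 14 g packs = 28 g) + (two 0.5 oz packs = 28.4 g) = 56.4 g.
56.4 g > 50 g (cargo aircraft limit, Category OX) — over the limit.

No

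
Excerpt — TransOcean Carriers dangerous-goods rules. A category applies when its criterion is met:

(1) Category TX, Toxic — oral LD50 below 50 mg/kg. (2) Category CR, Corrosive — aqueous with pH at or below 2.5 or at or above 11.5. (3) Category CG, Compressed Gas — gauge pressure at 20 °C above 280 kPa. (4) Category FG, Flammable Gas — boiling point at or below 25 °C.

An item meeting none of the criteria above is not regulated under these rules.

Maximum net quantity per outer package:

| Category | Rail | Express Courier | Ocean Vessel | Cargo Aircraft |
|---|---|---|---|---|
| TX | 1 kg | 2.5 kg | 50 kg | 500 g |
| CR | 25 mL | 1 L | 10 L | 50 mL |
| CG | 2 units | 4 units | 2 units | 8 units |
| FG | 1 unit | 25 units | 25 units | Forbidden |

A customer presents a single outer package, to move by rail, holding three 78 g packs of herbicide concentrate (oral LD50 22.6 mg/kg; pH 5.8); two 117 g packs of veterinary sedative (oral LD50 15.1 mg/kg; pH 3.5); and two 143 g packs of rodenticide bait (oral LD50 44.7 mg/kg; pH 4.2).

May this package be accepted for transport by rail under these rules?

Yes

The herbicide concentrate has oral LD50 22.6 mg/kg, which is < 50 mg/kg, so it is Category TX (Toxic).
The veterinary sedative has oral LD50 15.1 mg/kg, which is < 50 mg/kg, so it is Category TX (Toxic).
The rodenticide bait has oral LD50 44.7 mg/kg, which is < 50 mg/kg, so it is Category TX (Toxic).
Total Category TX: (three 78 g packs = 234 g) + (two 117 g packs = 234 g) + (two 143 g packs = 286 g) = 754 g.
That is within the Category TX rail limit of 1 kg.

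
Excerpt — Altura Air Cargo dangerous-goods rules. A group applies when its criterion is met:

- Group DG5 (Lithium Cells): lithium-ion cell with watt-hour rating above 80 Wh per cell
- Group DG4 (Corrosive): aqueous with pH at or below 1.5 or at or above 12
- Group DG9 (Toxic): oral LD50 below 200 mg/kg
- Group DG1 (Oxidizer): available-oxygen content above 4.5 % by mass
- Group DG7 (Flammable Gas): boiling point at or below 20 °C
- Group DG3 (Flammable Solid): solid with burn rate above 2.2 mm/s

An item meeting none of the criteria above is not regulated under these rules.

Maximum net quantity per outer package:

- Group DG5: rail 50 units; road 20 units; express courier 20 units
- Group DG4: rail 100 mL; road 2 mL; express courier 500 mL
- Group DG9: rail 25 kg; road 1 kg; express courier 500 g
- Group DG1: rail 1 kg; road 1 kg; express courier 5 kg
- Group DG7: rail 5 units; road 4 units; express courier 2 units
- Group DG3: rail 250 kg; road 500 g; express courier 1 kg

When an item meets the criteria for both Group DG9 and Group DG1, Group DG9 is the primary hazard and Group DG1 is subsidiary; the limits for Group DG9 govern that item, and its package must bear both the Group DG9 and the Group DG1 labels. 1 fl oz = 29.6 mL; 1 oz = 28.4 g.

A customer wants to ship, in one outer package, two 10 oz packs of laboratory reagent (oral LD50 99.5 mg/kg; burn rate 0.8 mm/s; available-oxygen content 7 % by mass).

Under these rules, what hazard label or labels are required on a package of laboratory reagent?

Group DG1 and DG9

Oral LD50 99.5 mg/kg meets the Group DG9 criterion (Toxic), so the laboratory reagent is Group DG9.
Available-oxygen content 7 % by mass meets the Group DG1 criterion (Oxidizer), so the laboratory reagent is Group DG1.
By the precedence rule Group DG9 is primary and Group DG1 is subsidiary, and that rule requires both labels on the package.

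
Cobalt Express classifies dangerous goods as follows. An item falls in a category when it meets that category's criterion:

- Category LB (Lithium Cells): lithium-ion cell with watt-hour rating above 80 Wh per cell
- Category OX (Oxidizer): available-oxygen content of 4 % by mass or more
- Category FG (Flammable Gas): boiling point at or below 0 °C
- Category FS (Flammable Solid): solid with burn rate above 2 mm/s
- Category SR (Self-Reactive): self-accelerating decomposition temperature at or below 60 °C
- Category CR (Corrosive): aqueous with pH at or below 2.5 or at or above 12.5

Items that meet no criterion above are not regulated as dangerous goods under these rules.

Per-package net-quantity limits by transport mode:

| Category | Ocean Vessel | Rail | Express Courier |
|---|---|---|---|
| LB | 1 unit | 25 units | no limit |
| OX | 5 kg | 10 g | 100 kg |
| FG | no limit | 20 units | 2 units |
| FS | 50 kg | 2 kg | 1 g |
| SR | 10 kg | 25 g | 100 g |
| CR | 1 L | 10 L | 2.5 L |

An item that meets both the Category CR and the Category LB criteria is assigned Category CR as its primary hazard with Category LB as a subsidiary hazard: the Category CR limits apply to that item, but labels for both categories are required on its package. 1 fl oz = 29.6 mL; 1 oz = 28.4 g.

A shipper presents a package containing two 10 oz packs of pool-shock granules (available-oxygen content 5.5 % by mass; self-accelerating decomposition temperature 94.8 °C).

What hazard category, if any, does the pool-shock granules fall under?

Available-oxygen content 5.5 % by mass meets the Category OX criterion (Oxidizer), so the pool-shock granules are Category OX.

Category OX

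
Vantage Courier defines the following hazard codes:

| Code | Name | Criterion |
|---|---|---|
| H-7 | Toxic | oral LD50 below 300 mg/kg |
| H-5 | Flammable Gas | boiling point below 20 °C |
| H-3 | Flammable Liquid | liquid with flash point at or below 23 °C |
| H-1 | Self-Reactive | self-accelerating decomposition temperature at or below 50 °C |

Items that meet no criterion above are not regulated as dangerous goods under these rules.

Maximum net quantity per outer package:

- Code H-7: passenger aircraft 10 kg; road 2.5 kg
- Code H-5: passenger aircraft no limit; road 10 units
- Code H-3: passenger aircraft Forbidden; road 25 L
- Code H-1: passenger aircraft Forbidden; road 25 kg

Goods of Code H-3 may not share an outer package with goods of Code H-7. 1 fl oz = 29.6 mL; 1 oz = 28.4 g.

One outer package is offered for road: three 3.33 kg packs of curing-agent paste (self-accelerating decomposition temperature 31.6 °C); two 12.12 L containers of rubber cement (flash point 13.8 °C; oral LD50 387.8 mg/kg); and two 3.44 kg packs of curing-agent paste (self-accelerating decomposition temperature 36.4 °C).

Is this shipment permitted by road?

Yes

Self-accelerating decomposition temperature 31.6 °C meets the Code H-1 criterion (Self-Reactive), so the curing-agent paste is Code H-1.
Flash point 13.8 °C meets the Code H-3 criterion (Flammable Liquid), so the rubber cement is Code H-3.
The curing-agent paste has self-accelerating decomposition temperature 36.4 °C, which is ≤ 50 °C, so it is Code H-1 (Self-Reactive).
Code H-3 quantity: two 12.12 L containers = 24.24 L.
That is within the Code H-3 road limit of 25 L.
Total Code H-1: (three 3.33 kg packs = 9.99 kg) + (two 3.44 kg packs = 6.88 kg) = 16.87 kg.
That is within the Code H-1 road limit of 25 kg.
The segregation rule (Code H-3 with Code H-7) does not apply to Code H-3 with Code H-1.
Every hazard code is within its road limit and no segregation rule is violated.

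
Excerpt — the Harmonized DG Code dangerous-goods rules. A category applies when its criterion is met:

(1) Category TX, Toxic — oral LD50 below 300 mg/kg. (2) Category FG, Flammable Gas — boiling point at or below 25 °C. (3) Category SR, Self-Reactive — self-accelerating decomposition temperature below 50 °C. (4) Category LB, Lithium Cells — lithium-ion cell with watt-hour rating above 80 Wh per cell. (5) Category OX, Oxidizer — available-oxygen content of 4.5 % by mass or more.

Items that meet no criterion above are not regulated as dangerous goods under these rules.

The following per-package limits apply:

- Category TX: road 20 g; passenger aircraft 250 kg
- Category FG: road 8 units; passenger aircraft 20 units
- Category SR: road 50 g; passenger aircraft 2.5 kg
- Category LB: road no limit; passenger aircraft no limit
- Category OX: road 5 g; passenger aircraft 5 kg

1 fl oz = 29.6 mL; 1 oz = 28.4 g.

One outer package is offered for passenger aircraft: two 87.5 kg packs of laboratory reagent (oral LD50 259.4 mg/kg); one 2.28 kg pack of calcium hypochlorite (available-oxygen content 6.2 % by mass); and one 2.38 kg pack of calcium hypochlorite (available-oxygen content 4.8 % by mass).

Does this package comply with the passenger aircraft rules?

Yes

With oral LD50 259.4 mg/kg (< 300 mg/kg), the laboratory reagent falls in Category TX.
Calcium hypochlorite: available-oxygen content 6.2 % by mass ≥ 4.5 % by mass → Category OX (Oxidizer).
Calcium hypochlorite: available-oxygen content 4.8 % by mass ≥ 4.5 % by mass → Category OX (Oxidizer).
Category OX net quantity: 2.28 kg + 2.38 kg = 4.66 kg.
4.66 kg is within the passenger aircraft limit of 5 kg for Category OX.
Category TX quantity: two 87.5 kg packs = 175 kg.
That is within the Category TX passenger aircraft limit of 250 kg.
Every hazard category is within its passenger aircraft limit and no segregation rule is violated.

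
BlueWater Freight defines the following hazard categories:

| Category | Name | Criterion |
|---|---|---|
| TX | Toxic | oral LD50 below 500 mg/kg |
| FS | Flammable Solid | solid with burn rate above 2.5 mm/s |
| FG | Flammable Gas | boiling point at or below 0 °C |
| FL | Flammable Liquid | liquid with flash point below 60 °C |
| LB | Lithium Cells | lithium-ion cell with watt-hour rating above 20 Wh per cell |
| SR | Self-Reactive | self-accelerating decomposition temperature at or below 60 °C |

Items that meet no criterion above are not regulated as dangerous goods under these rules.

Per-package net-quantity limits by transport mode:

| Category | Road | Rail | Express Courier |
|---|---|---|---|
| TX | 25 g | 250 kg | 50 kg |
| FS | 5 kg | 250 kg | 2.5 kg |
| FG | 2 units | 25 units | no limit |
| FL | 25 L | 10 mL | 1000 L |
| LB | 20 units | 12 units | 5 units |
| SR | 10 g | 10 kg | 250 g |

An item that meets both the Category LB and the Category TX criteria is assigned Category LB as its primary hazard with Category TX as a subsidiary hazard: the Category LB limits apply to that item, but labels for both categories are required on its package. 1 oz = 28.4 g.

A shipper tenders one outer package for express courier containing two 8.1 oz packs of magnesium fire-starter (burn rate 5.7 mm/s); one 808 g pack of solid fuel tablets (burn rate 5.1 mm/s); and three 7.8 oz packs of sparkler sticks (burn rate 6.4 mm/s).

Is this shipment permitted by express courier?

Yes

Magnesium fire-starter: burn rate 5.7 mm/s > 2.5 mm/s → Category FS (Flammable Solid).
Solid fuel tablets: burn rate 5.1 mm/s > 2.5 mm/s → Category FS (Flammable Solid).
Sparkler sticks: burn rate 6.4 mm/s > 2.5 mm/s → Category FS (Flammable Solid).
Category FS net quantity: (two 8.1 oz packs = 460.08 g) + 808 g + (three 7.8 oz packs = 664.56 g) = 1932.64 g.
1932.64 g is within the express courier limit of 2.5 kg for Category FS.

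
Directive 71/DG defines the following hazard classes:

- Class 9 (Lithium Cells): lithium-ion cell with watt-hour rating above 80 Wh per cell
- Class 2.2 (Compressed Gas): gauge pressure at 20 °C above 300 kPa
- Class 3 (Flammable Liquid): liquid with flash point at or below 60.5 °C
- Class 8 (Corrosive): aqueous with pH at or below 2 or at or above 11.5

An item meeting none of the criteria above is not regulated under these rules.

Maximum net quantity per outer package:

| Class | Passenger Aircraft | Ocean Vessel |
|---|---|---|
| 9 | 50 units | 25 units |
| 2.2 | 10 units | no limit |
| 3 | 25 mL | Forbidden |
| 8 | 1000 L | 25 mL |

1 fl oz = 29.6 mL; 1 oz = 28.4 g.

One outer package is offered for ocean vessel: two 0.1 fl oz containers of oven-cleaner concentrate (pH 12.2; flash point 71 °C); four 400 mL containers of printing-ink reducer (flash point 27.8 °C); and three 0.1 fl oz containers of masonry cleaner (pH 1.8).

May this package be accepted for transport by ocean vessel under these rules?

No

pH 12.2 meets the Class 8 criterion (Corrosive), so the oven-cleaner concentrate is Class 8.
Flash point 27.8 °C meets the Class 3 criterion (Flammable Liquid), so the printing-ink reducer is Class 3.
With pH 1.8 (≤ 2), the masonry cleaner falls in Class 8.
Class 8 net quantity: (two 0.1 fl oz containers = 5.92 mL) + (three 0.1 fl oz containers = 8.88 mL) = 14.8 mL.
14.8 mL is within the ocean vessel limit of 25 mL for Class 8.
Class 3 quantity: four 400 mL containers = 1.6 L.
By ocean vessel, Class 3 is Forbidden regardless of quantity.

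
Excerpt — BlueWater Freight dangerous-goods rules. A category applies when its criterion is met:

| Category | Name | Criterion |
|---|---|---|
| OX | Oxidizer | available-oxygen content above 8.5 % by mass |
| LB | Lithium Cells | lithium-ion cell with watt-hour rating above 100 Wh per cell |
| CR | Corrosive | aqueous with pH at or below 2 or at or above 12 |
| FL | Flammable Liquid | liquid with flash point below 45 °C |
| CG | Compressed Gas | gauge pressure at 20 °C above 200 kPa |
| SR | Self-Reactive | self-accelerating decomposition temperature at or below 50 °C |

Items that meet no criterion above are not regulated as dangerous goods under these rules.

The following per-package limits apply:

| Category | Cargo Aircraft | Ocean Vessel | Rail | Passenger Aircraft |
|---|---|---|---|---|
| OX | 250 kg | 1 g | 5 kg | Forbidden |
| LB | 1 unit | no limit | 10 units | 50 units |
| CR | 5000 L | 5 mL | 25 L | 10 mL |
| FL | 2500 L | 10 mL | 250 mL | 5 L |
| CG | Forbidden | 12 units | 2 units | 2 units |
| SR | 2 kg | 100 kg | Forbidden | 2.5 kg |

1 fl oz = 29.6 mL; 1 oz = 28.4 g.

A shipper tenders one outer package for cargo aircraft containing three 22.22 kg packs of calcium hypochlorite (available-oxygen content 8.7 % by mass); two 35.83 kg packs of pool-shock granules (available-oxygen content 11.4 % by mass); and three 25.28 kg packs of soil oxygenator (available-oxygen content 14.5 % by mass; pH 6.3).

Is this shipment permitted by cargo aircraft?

Yes

Calcium hypochlorite: available-oxygen content 8.7 % by mass > 8.5 % by mass → Category OX (Oxidizer).
Pool-shock granules: available-oxygen content 11.4 % by mass > 8.5 % by mass → Category OX (Oxidizer).
Soil oxygenator: available-oxygen content 14.5 % by mass > 8.5 % by mass → Category OX (Oxidizer).
Total Category OX: (three 22.22 kg packs = 66.66 kg) + (two 35.83 kg packs = 71.66 kg) + (three 25.28 kg packs = 75.84 kg) = 214.16 kg.
That is within the Category OX cargo aircraft limit of 250 kg.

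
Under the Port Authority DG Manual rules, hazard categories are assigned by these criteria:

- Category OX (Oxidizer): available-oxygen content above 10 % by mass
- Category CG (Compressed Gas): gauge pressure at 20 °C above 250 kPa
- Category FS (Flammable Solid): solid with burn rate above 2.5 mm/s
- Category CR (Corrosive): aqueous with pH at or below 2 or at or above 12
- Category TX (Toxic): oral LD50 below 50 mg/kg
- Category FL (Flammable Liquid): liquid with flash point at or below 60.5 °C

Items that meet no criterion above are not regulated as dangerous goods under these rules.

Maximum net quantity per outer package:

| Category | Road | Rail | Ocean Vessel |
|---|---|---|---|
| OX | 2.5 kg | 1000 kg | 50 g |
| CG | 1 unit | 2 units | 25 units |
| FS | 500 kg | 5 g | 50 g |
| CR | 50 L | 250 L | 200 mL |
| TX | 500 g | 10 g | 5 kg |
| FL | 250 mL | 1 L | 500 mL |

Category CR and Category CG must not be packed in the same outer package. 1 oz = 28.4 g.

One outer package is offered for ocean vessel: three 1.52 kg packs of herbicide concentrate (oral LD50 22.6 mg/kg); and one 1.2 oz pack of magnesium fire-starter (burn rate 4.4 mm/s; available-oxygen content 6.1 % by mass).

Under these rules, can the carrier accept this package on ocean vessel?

Oral LD50 22.6 mg/kg meets the Category TX criterion (Toxic), so the herbicide concentrate is Category TX.
With burn rate 4.4 mm/s (> 2.5 mm/s), the magnesium fire-starter falls in Category FS.
Category TX quantity: three 1.52 kg packs = 4.56 kg.
4.56 kg ≤ 5 kg (ocean vessel limit, Category TX) — within limit.
Category FS quantity: one 1.2 oz pack = 34.08 g.
That is within the Category FS ocean vessel limit of 50 g.
The segregation rule (Category CR with Category CG) does not apply to Category TX with Category FS.
Every hazard category is within its ocean vessel limit and no segregation rule is violated.

Yes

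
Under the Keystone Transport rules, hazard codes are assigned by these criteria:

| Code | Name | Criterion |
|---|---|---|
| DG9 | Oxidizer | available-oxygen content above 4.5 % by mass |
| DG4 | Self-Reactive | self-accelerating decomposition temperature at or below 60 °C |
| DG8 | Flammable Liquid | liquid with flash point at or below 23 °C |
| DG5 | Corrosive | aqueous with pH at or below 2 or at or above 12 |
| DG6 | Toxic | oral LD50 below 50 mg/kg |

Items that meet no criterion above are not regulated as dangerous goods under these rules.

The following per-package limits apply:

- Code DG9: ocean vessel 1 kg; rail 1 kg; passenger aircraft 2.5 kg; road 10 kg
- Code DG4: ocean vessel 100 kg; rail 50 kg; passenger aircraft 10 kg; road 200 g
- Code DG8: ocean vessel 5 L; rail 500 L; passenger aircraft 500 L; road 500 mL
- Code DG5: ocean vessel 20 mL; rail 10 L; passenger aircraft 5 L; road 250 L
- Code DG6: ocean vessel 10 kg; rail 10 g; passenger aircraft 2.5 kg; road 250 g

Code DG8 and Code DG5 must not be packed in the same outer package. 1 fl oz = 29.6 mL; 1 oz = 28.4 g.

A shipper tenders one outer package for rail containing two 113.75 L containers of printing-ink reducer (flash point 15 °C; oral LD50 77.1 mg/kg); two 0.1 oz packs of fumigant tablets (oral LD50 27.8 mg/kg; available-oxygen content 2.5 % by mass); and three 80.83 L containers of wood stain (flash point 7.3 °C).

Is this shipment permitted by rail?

Yes

Flash point 15 °C meets the Code DG8 criterion (Flammable Liquid), so the printing-ink reducer is Code DG8.
Fumigant tablets: oral LD50 27.8 mg/kg < 50 mg/kg → Code DG6 (Toxic).
Wood stain: flash point 7.3 °C ≤ 23 °C → Code DG8 (Flammable Liquid).
Code DG8 net quantity: (two 113.75 L containers = 227.5 L) + (three 80.83 L containers = 242.49 L) = 469.99 L.
469.99 L is within the rail limit of 500 L for Code DG8.
Code DG6 quantity: two 0.1 oz packs = 5.68 g.
5.68 g is within the rail limit of 10 g for Code DG6.
The segregation rule (Code DG8 with Code DG5) does not apply to Code DG8 with Code DG6.
Every hazard code is within its rail limit and no segregation rule is violated.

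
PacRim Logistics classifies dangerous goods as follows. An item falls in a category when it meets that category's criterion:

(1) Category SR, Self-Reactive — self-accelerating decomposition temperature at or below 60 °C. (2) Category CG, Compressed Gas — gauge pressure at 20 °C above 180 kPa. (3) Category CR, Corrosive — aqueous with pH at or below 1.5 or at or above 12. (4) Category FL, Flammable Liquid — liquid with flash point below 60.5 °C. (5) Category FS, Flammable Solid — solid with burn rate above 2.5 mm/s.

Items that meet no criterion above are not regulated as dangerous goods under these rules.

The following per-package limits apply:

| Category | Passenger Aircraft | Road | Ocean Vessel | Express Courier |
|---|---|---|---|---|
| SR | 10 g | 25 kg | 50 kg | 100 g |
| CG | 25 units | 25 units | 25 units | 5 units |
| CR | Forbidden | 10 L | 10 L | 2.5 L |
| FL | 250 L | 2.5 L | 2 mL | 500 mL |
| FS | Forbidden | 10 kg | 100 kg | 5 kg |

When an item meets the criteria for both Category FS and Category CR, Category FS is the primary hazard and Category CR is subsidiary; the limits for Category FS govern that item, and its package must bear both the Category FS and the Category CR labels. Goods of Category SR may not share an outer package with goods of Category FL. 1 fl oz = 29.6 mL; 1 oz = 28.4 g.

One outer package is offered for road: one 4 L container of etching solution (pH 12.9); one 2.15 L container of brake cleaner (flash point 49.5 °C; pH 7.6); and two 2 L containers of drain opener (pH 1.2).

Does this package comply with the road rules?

The etching solution has pH 12.9, which is ≥ 12, so it is Category CR (Corrosive).
Flash point 49.5 °C meets the Category FL criterion (Flammable Liquid), so the brake cleaner is Category FL.
The drain opener has pH 1.2, which is ≤ 1.5, so it is Category CR (Corrosive).
Total Category CR: 4 L + (two 2 L containers = 4 L) = 8 L.
8 L ≤ 10 L (road limit, Category CR) — within limit.
Category FL quantity: 2.15 L.
2.15 L ≤ 2.5 L (road limit, Category FL) — within limit.
The segregation rule (Category SR with Category FL) does not apply to Category CR with Category FL.
Every hazard category is within its road limit and no segregation rule is violated.

Yes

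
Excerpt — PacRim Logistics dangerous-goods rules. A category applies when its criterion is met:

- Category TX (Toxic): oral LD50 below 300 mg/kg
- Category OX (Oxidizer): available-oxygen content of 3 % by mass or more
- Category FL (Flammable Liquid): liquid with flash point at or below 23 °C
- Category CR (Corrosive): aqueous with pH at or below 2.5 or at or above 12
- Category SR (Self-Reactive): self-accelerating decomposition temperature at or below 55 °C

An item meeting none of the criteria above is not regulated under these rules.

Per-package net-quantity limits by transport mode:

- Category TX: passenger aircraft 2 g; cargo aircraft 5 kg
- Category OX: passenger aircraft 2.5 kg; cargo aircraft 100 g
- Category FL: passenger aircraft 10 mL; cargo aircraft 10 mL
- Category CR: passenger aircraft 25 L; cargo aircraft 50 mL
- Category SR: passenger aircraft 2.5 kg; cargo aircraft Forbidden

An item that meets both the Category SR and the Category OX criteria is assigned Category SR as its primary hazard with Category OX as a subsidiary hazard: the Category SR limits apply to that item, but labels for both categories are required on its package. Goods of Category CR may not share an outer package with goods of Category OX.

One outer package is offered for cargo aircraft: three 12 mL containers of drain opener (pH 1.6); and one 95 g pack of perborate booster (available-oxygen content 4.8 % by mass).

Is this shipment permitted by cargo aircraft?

No

With pH 1.6 (≤ 2.5), the drain opener falls in Category CR.
Perborate booster: available-oxygen content 4.8 % by mass ≥ 3 % by mass → Category OX (Oxidizer).
Category CR quantity: three 12 mL containers = 36 mL.
That is within the Category CR cargo aircraft limit of 50 mL.
Category OX quantity: 95 g.
95 g is within the cargo aircraft limit of 100 g for Category OX.
Category CR and Category OX may not share an outer package.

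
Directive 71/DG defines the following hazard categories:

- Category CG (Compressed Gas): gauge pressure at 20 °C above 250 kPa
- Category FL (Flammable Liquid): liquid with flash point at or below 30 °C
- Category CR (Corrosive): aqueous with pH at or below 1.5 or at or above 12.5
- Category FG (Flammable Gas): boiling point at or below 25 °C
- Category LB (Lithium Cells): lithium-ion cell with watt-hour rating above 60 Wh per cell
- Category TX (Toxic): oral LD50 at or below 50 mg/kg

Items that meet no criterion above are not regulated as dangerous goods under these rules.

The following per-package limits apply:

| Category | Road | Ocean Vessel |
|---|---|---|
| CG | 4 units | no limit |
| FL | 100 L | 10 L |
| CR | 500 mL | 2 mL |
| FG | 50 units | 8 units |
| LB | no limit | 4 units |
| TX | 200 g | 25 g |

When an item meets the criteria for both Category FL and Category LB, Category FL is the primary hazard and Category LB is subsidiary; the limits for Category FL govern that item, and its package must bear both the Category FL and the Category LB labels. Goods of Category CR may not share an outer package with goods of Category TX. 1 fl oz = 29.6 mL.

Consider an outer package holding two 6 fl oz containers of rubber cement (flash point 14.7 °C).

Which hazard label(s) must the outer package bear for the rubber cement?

Flash point 14.7 °C meets the Category FL criterion (Flammable Liquid), so the rubber cement is Category FL.
Only the Category FL label is required.

Category FL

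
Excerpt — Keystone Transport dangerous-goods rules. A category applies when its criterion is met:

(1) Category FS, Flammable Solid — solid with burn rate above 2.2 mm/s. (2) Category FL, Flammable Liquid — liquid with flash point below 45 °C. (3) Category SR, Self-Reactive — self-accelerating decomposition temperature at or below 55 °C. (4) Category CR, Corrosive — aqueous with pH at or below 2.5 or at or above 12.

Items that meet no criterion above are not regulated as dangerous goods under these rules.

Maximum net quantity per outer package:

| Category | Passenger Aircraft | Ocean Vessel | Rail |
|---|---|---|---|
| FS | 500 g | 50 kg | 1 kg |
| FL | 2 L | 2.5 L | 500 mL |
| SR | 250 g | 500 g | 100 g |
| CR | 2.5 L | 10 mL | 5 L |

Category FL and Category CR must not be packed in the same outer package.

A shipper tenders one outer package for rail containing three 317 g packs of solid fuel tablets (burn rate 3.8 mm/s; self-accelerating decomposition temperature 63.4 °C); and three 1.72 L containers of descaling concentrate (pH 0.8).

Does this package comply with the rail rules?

No

Burn rate 3.8 mm/s meets the Category FS criterion (Flammable Solid), so the solid fuel tablets are Category FS.
Descaling concentrate: pH 0.8 ≤ 2.5 → Category CR (Corrosive).
Category CR quantity: three 1.72 L containers = 5.16 L.
5.16 L > 5 L (rail limit, Category CR) — over the limit.
Category FS quantity: three 317 g packs = 951 g.
951 g ≤ 1 kg (rail limit, Category FS) — within limit.
The segregation rule (Category FL with Category CR) does not apply to Category CR with Category FS.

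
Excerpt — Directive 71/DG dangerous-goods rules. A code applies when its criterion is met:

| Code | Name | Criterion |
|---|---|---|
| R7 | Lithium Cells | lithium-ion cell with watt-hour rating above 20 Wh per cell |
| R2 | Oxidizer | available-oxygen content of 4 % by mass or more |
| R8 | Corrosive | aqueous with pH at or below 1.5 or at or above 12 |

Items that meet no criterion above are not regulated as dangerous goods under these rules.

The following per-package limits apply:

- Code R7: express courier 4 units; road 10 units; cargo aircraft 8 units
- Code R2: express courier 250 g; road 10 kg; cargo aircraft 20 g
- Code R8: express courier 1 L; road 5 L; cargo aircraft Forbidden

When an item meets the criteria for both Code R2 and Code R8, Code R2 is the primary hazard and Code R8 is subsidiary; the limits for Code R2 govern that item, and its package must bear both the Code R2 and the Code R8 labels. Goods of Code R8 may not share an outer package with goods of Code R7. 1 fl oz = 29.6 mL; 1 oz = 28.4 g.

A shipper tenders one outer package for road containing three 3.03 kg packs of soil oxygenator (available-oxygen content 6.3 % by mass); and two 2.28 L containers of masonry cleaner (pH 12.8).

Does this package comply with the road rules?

With available-oxygen content 6.3 % by mass (≥ 4 % by mass), the soil oxygenator falls in Code R2.
With pH 12.8 (≥ 12), the masonry cleaner falls in Code R8.
Code R8 quantity: two 2.28 L containers = 4.56 L.
4.56 L is within the road limit of 5 L for Code R8.
Code R2 quantity: three 3.03 kg packs = 9.09 kg.
That is within the Code R2 road limit of 10 kg.
The segregation rule (Code R8 with Code R7) does not apply to Code R8 with Code R2.
Every hazard code is within its road limit and no segregation rule is violated.

Yes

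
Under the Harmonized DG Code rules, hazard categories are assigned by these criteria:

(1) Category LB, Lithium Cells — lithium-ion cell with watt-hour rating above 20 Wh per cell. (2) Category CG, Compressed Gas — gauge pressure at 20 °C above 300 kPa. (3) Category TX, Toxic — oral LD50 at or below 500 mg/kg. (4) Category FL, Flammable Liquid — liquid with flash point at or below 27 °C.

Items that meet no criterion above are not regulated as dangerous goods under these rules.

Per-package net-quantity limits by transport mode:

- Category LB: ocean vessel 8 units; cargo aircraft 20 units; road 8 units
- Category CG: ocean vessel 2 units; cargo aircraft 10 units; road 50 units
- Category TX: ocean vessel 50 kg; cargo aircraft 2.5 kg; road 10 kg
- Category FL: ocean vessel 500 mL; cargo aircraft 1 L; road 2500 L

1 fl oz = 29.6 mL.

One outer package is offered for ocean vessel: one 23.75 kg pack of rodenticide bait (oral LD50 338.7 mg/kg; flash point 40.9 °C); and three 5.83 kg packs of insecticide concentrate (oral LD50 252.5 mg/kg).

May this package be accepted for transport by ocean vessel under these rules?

Oral LD50 338.7 mg/kg meets the Category TX criterion (Toxic), so the rodenticide bait is Category TX.
Insecticide concentrate: oral LD50 252.5 mg/kg ≤ 500 mg/kg → Category TX (Toxic).
Total Category TX: 23.75 kg + (three 5.83 kg packs = 17.49 kg) = 41.24 kg.
That is within the Category TX ocean vessel limit of 50 kg.

Yes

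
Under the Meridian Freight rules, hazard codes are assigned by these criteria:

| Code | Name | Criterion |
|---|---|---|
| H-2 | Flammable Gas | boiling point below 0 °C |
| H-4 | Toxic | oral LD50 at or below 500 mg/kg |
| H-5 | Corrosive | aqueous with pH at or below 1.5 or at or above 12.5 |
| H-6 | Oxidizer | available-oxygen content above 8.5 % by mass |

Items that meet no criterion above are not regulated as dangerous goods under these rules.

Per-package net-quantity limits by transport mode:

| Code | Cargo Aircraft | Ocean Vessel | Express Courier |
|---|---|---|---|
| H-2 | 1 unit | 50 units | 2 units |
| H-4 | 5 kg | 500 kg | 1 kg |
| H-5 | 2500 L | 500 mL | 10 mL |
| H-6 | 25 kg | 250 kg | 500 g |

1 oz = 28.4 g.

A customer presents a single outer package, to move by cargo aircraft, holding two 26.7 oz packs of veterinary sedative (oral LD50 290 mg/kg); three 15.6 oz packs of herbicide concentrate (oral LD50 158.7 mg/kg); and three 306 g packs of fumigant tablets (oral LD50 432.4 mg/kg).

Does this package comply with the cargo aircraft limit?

The veterinary sedative has oral LD50 290 mg/kg, which is ≤ 500 mg/kg, so it is Code H-4 (Toxic).
With oral LD50 158.7 mg/kg (≤ 500 mg/kg), the herbicide concentrate falls in Code H-4.
Oral LD50 432.4 mg/kg meets the Code H-4 criterion (Toxic), so the fumigant tablets are Code H-4.
Total Code H-4: (two 26.7 oz packs = 1516.56 g) + (three 15.6 oz packs = 1329.12 g) + (three 306 g packs = 918 g) = 3763.68 g.
That is within the Code H-4 cargo aircraft limit of 5 kg.

Yes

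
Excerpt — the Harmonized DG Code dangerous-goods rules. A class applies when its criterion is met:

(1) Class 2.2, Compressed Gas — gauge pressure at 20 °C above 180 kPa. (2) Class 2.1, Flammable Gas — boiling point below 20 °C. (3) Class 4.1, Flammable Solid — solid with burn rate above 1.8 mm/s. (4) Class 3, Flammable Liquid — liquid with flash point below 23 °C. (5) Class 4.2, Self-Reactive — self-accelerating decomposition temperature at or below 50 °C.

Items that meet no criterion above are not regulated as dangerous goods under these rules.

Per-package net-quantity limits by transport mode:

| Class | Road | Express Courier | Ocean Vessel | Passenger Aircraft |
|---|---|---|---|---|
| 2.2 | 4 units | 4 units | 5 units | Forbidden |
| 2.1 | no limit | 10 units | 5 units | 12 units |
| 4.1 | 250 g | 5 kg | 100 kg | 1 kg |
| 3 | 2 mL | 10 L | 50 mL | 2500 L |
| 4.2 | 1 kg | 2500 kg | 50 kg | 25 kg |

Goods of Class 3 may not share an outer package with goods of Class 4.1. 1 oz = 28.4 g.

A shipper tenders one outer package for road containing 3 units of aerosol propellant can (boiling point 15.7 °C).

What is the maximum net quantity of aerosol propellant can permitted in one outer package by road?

no limit

Aerosol propellant can: boiling point 15.7 °C < 20 °C → Class 2.1 (Flammable Gas).
The road limit for Class 2.1 is no limit.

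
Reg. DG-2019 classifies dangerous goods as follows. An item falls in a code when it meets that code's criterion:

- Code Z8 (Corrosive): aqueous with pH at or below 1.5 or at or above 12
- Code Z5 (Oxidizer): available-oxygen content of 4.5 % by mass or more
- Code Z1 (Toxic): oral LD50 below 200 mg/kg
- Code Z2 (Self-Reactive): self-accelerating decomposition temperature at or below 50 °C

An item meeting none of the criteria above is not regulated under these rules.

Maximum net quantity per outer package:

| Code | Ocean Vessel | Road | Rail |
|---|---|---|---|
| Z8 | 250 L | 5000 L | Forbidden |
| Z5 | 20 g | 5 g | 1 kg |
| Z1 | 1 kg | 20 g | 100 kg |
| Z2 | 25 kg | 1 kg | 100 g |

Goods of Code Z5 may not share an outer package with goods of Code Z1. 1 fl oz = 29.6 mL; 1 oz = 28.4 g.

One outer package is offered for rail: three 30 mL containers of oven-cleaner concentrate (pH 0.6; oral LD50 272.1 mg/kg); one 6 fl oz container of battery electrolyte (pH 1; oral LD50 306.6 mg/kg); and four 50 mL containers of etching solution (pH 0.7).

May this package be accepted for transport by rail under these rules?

With pH 0.6 (≤ 1.5), the oven-cleaner concentrate falls in Code Z8.
With pH 1 (≤ 1.5), the battery electrolyte falls in Code Z8.
With pH 0.7 (≤ 1.5), the etching solution falls in Code Z8.
Total Code Z8: (three 30 mL containers = 90 mL) + (one 6 fl oz container = 177.6 mL) + (four 50 mL containers = 200 mL) = 467.6 mL.
By rail, Code Z8 is Forbidden regardless of quantity.

No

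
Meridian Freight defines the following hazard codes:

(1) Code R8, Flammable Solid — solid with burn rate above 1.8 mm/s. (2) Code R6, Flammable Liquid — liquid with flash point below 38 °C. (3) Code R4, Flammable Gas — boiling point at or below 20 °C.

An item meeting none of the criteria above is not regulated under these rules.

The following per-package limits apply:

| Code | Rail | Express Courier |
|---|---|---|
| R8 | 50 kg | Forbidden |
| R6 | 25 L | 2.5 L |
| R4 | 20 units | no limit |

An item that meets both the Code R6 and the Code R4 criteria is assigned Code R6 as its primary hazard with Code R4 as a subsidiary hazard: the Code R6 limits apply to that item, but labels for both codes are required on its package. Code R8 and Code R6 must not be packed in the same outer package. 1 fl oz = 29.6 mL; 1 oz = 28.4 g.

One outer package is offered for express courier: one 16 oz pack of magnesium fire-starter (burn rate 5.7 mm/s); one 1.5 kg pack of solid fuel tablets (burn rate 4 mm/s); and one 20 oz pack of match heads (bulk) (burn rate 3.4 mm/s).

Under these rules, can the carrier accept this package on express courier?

No

Burn rate 5.7 mm/s meets the Code R8 criterion (Flammable Solid), so the magnesium fire-starter is Code R8.
Solid fuel tablets: burn rate 4 mm/s > 1.8 mm/s → Code R8 (Flammable Solid).
With burn rate 3.4 mm/s (> 1.8 mm/s), the match heads (bulk) fall in Code R8.
Total Code R8: (one 16 oz pack = 454.4 g) + 1.5 kg + (one 20 oz pack = 568 g) = 2522.4 g.
Code R8 is Forbidden by express courier.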